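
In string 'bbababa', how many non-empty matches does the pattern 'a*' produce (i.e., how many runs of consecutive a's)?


Pattern 'a*' matches zero or more a's. We want non-empty runs of consecutive a's.
String: 'bbababa'
Walking through the string to find runs of a's:
  Run 1: positions 2-2 -> 'a'
  Run 2: positions 4-4 -> 'a'
  Run 3: positions 6-6 -> 'a'
Non-empty runs found: ['a', 'a', 'a']
Count: 3

3


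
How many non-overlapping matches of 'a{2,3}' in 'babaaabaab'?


Pattern 'a{2,3}' matches between 2 and 3 consecutive a's (greedy).
String: 'babaaabaab'
Finding runs of a's and applying greedy matching:
  Run at pos 1: 'a' (length 1)
  Run at pos 3: 'aaa' (length 3)
  Run at pos 7: 'aa' (length 2)
Matches: ['aaa', 'aa']
Count: 2

2


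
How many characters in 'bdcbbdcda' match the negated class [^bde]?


Negated class [^bde] matches any char NOT in {b, d, e}
Scanning 'bdcbbdcda':
  pos 0: 'b' -> no (excluded)
  pos 1: 'd' -> no (excluded)
  pos 2: 'c' -> MATCH
  pos 3: 'b' -> no (excluded)
  pos 4: 'b' -> no (excluded)
  pos 5: 'd' -> no (excluded)
  pos 6: 'c' -> MATCH
  pos 7: 'd' -> no (excluded)
  pos 8: 'a' -> MATCH
Total matches: 3

3


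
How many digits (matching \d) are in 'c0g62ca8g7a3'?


\d matches any digit 0-9.
Scanning 'c0g62ca8g7a3':
  pos 1: '0' -> DIGIT
  pos 3: '6' -> DIGIT
  pos 4: '2' -> DIGIT
  pos 7: '8' -> DIGIT
  pos 9: '7' -> DIGIT
  pos 11: '3' -> DIGIT
Digits found: ['0', '6', '2', '8', '7', '3']
Total: 6

6


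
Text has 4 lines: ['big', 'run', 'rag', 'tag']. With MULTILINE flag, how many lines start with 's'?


With MULTILINE flag, ^ matches the start of each line.
Lines: ['big', 'run', 'rag', 'tag']
Checking which lines start with 's':
  Line 1: 'big' -> no
  Line 2: 'run' -> no
  Line 3: 'rag' -> no
  Line 4: 'tag' -> no
Matching lines: []
Count: 0

0


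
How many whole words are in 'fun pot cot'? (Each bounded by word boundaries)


Word boundaries (\b) mark the start/end of each word.
Text: 'fun pot cot'
Splitting by whitespace:
  Word 1: 'fun'
  Word 2: 'pot'
  Word 3: 'cot'
Total whole words: 3

3


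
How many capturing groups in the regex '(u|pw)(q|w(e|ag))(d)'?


To count capturing groups, count each '(' that starts a group.
Pattern: '(u|pw)(q|w(e|ag))(d)'
Walking through the pattern:
  Position 0: '(' -> group #1
  Position 6: '(' -> group #2
  Position 10: '(' -> group #3
  Position 17: '(' -> group #4
Total capturing groups: 4

4


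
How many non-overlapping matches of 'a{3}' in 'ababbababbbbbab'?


Pattern 'a{3}' matches exactly 3 consecutive a's (greedy, non-overlapping).
String: 'ababbababbbbbab'
Scanning for runs of a's:
  Run at pos 0: 'a' (length 1) -> 0 match(es)
  Run at pos 2: 'a' (length 1) -> 0 match(es)
  Run at pos 5: 'a' (length 1) -> 0 match(es)
  Run at pos 7: 'a' (length 1) -> 0 match(es)
  Run at pos 13: 'a' (length 1) -> 0 match(es)
Matches found: []
Total: 0

0


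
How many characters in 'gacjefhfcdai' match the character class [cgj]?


Character class [cgj] matches any of: {c, g, j}
Scanning string 'gacjefhfcdai' character by character:
  pos 0: 'g' -> MATCH
  pos 1: 'a' -> no
  pos 2: 'c' -> MATCH
  pos 3: 'j' -> MATCH
  pos 4: 'e' -> no
  pos 5: 'f' -> no
  pos 6: 'h' -> no
  pos 7: 'f' -> no
  pos 8: 'c' -> MATCH
  pos 9: 'd' -> no
  pos 10: 'a' -> no
  pos 11: 'i' -> no
Total matches: 4

4


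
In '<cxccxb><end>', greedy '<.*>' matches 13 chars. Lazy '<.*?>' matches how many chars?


Greedy '<.*>' tries to match as MUCH as possible.
Lazy '<.*?>' tries to match as LITTLE as possible.

String: '<cxccxb><end>'
Greedy '<.*>' starts at first '<' and extends to the LAST '>': '<cxccxb><end>' (13 chars)
Lazy '<.*?>' starts at first '<' and stops at the FIRST '>': '<cxccxb>' (8 chars)

8


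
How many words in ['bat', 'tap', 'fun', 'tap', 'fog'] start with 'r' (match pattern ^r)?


Pattern ^r anchors to start of word. Check which words begin with 'r':
  'bat' -> no
  'tap' -> no
  'fun' -> no
  'tap' -> no
  'fog' -> no
Matching words: []
Count: 0

0


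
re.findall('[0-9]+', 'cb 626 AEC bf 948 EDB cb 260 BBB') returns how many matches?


Pattern '[0-9]+' finds one or more digits.
Text: 'cb 626 AEC bf 948 EDB cb 260 BBB'
Scanning for matches:
  Match 1: '626'
  Match 2: '948'
  Match 3: '260'
Total matches: 3

3


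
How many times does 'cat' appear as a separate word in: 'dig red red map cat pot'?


Scanning each word for exact match 'cat':
  Word 1: 'dig' -> no
  Word 2: 'red' -> no
  Word 3: 'red' -> no
  Word 4: 'map' -> no
  Word 5: 'cat' -> MATCH
  Word 6: 'pot' -> no
Total matches: 1

1


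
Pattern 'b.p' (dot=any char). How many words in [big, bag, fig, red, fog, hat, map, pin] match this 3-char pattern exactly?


Pattern 'b.p' means: starts with 'b', any single char, ends with 'p'.
Checking each word (must be exactly 3 chars):
  'big' (len=3): no
  'bag' (len=3): no
  'fig' (len=3): no
  'red' (len=3): no
  'fog' (len=3): no
  'hat' (len=3): no
  'map' (len=3): no
  'pin' (len=3): no
Matching words: []
Total: 0

0


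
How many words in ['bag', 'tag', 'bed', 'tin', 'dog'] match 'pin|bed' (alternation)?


Alternation 'pin|bed' matches either 'pin' or 'bed'.
Checking each word:
  'bag' -> no
  'tag' -> no
  'bed' -> MATCH
  'tin' -> no
  'dog' -> no
Matches: ['bed']
Count: 1

1


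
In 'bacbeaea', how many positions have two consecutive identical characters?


Looking for consecutive identical characters in 'bacbeaea':
  pos 0-1: 'b' vs 'a' -> different
  pos 1-2: 'a' vs 'c' -> different
  pos 2-3: 'c' vs 'b' -> different
  pos 3-4: 'b' vs 'e' -> different
  pos 4-5: 'e' vs 'a' -> different
  pos 5-6: 'a' vs 'e' -> different
  pos 6-7: 'e' vs 'a' -> different
Consecutive identical pairs: []
Count: 0

0


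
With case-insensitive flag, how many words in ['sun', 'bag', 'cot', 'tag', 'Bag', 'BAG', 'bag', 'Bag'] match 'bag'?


Case-insensitive matching: compare each word's lowercase form to 'bag'.
  'sun' -> lower='sun' -> no
  'bag' -> lower='bag' -> MATCH
  'cot' -> lower='cot' -> no
  'tag' -> lower='tag' -> no
  'Bag' -> lower='bag' -> MATCH
  'BAG' -> lower='bag' -> MATCH
  'bag' -> lower='bag' -> MATCH
  'Bag' -> lower='bag' -> MATCH
Matches: ['bag', 'Bag', 'BAG', 'bag', 'Bag']
Count: 5

5


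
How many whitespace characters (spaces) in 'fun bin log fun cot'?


\s matches whitespace characters (spaces, tabs, etc.).
Text: 'fun bin log fun cot'
This text has 5 words separated by spaces.
Number of spaces = number of words - 1 = 5 - 1 = 4

4


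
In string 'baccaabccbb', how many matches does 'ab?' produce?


Pattern 'ab?' matches 'a' optionally followed by 'b'.
String: 'baccaabccbb'
Scanning left to right for 'a' then checking next char:
  Match 1: 'a' (a not followed by b)
  Match 2: 'a' (a not followed by b)
  Match 3: 'ab' (a followed by b)
Total matches: 3

3


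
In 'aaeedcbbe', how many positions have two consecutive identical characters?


Looking for consecutive identical characters in 'aaeedcbbe':
  pos 0-1: 'a' vs 'a' -> MATCH ('aa')
  pos 1-2: 'a' vs 'e' -> different
  pos 2-3: 'e' vs 'e' -> MATCH ('ee')
  pos 3-4: 'e' vs 'd' -> different
  pos 4-5: 'd' vs 'c' -> different
  pos 5-6: 'c' vs 'b' -> different
  pos 6-7: 'b' vs 'b' -> MATCH ('bb')
  pos 7-8: 'b' vs 'e' -> different
Consecutive identical pairs: ['aa', 'ee', 'bb']
Count: 3

3


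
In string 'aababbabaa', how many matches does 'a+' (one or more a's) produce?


Pattern 'a+' matches one or more consecutive a's.
String: 'aababbabaa'
Scanning for runs of a:
  Match 1: 'aa' (length 2)
  Match 2: 'a' (length 1)
  Match 3: 'a' (length 1)
  Match 4: 'aa' (length 2)
Total matches: 4

4


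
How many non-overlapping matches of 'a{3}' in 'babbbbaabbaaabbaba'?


Pattern 'a{3}' matches exactly 3 consecutive a's (greedy, non-overlapping).
String: 'babbbbaabbaaabbaba'
Scanning for runs of a's:
  Run at pos 1: 'a' (length 1) -> 0 match(es)
  Run at pos 6: 'aa' (length 2) -> 0 match(es)
  Run at pos 10: 'aaa' (length 3) -> 1 match(es)
  Run at pos 15: 'a' (length 1) -> 0 match(es)
  Run at pos 17: 'a' (length 1) -> 0 match(es)
Matches found: ['aaa']
Total: 1

1


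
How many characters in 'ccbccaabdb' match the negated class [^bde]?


Negated class [^bde] matches any char NOT in {b, d, e}
Scanning 'ccbccaabdb':
  pos 0: 'c' -> MATCH
  pos 1: 'c' -> MATCH
  pos 2: 'b' -> no (excluded)
  pos 3: 'c' -> MATCH
  pos 4: 'c' -> MATCH
  pos 5: 'a' -> MATCH
  pos 6: 'a' -> MATCH
  pos 7: 'b' -> no (excluded)
  pos 8: 'd' -> no (excluded)
  pos 9: 'b' -> no (excluded)
Total matches: 6

6


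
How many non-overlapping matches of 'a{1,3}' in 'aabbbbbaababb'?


Pattern 'a{1,3}' matches between 1 and 3 consecutive a's (greedy).
String: 'aabbbbbaababb'
Finding runs of a's and applying greedy matching:
  Run at pos 0: 'aa' (length 2)
  Run at pos 7: 'aa' (length 2)
  Run at pos 10: 'a' (length 1)
Matches: ['aa', 'aa', 'a']
Count: 3

3


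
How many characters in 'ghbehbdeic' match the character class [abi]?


Character class [abi] matches any of: {a, b, i}
Scanning string 'ghbehbdeic' character by character:
  pos 0: 'g' -> no
  pos 1: 'h' -> no
  pos 2: 'b' -> MATCH
  pos 3: 'e' -> no
  pos 4: 'h' -> no
  pos 5: 'b' -> MATCH
  pos 6: 'd' -> no
  pos 7: 'e' -> no
  pos 8: 'i' -> MATCH
  pos 9: 'c' -> no
Total matches: 3

3


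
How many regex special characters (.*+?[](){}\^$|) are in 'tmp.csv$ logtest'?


Regex special characters are: . * + ? [ ] ( ) { } \ ^ $ |
Scanning 'tmp.csv$ logtest':
  pos 3: '.' -> SPECIAL
  pos 7: '$' -> SPECIAL
Special chars found: ['.', '$']
Total: 2

2


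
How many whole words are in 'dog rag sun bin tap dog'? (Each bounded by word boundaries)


Word boundaries (\b) mark the start/end of each word.
Text: 'dog rag sun bin tap dog'
Splitting by whitespace:
  Word 1: 'dog'
  Word 2: 'rag'
  Word 3: 'sun'
  Word 4: 'bin'
  Word 5: 'tap'
  Word 6: 'dog'
Total whole words: 6

6


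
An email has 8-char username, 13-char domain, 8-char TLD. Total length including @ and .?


An email address has format: username@domain.tld
Username length: 8
'@' character: 1
Domain length: 13
'.' character: 1
TLD length: 8
Total = 8 + 1 + 13 + 1 + 8 = 31

31


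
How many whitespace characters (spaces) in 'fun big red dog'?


\s matches whitespace characters (spaces, tabs, etc.).
Text: 'fun big red dog'
This text has 4 words separated by spaces.
Number of spaces = number of words - 1 = 4 - 1 = 3

3


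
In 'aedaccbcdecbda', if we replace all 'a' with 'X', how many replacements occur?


re.sub('a', 'X', text) replaces every occurrence of 'a' with 'X'.
Text: 'aedaccbcdecbda'
Scanning for 'a':
  pos 0: 'a' -> replacement #1
  pos 3: 'a' -> replacement #2
  pos 13: 'a' -> replacement #3
Total replacements: 3

3


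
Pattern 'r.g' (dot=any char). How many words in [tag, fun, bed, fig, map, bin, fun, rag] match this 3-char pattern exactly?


Pattern 'r.g' means: starts with 'r', any single char, ends with 'g'.
Checking each word (must be exactly 3 chars):
  'tag' (len=3): no
  'fun' (len=3): no
  'bed' (len=3): no
  'fig' (len=3): no
  'map' (len=3): no
  'bin' (len=3): no
  'fun' (len=3): no
  'rag' (len=3): MATCH
Matching words: ['rag']
Total: 1

1


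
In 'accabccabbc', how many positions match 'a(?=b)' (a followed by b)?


Lookahead 'a(?=b)' matches 'a' only when followed by 'b'.
String: 'accabccabbc'
Checking each position where char is 'a':
  pos 0: 'a' -> no (next='c')
  pos 3: 'a' -> MATCH (next='b')
  pos 7: 'a' -> MATCH (next='b')
Matching positions: [3, 7]
Count: 2

2


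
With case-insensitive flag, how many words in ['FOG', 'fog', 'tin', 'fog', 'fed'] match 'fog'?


Case-insensitive matching: compare each word's lowercase form to 'fog'.
  'FOG' -> lower='fog' -> MATCH
  'fog' -> lower='fog' -> MATCH
  'tin' -> lower='tin' -> no
  'fog' -> lower='fog' -> MATCH
  'fed' -> lower='fed' -> no
Matches: ['FOG', 'fog', 'fog']
Count: 3

3


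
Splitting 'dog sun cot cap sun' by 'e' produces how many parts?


Splitting by 'e' breaks the string at each occurrence of the separator.
Text: 'dog sun cot cap sun'
Parts after split:
  Part 1: 'dog sun cot cap sun'
Total parts: 1

1


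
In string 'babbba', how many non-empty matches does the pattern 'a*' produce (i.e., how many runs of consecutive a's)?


Pattern 'a*' matches zero or more a's. We want non-empty runs of consecutive a's.
String: 'babbba'
Walking through the string to find runs of a's:
  Run 1: positions 1-1 -> 'a'
  Run 2: positions 5-5 -> 'a'
Non-empty runs found: ['a', 'a']
Count: 2

2


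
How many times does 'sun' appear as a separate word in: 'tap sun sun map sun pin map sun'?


Scanning each word for exact match 'sun':
  Word 1: 'tap' -> no
  Word 2: 'sun' -> MATCH
  Word 3: 'sun' -> MATCH
  Word 4: 'map' -> no
  Word 5: 'sun' -> MATCH
  Word 6: 'pin' -> no
  Word 7: 'map' -> no
  Word 8: 'sun' -> MATCH
Total matches: 4

4


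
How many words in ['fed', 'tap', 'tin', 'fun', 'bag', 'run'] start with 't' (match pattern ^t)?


Pattern ^t anchors to start of word. Check which words begin with 't':
  'fed' -> no
  'tap' -> MATCH (starts with 't')
  'tin' -> MATCH (starts with 't')
  'fun' -> no
  'bag' -> no
  'run' -> no
Matching words: ['tap', 'tin']
Count: 2

2


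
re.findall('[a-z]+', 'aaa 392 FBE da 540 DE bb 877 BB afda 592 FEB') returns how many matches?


Pattern '[a-z]+' finds one or more lowercase letters.
Text: 'aaa 392 FBE da 540 DE bb 877 BB afda 592 FEB'
Scanning for matches:
  Match 1: 'aaa'
  Match 2: 'da'
  Match 3: 'bb'
  Match 4: 'afda'
Total matches: 4

4


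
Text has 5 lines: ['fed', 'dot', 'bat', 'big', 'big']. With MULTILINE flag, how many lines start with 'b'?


With MULTILINE flag, ^ matches the start of each line.
Lines: ['fed', 'dot', 'bat', 'big', 'big']
Checking which lines start with 'b':
  Line 1: 'fed' -> no
  Line 2: 'dot' -> no
  Line 3: 'bat' -> MATCH
  Line 4: 'big' -> MATCH
  Line 5: 'big' -> MATCH
Matching lines: ['bat', 'big', 'big']
Count: 3

3


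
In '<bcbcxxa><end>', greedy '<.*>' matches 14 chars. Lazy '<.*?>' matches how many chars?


Greedy '<.*>' tries to match as MUCH as possible.
Lazy '<.*?>' tries to match as LITTLE as possible.

String: '<bcbcxxa><end>'
Greedy '<.*>' starts at first '<' and extends to the LAST '>': '<bcbcxxa><end>' (14 chars)
Lazy '<.*?>' starts at first '<' and stops at the FIRST '>': '<bcbcxxa>' (9 chars)

9


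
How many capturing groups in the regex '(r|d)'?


To count capturing groups, count each '(' that starts a group.
Pattern: '(r|d)'
Walking through the pattern:
  Position 0: '(' -> group #1
Total capturing groups: 1

1


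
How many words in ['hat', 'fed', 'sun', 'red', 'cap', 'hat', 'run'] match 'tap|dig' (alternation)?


Alternation 'tap|dig' matches either 'tap' or 'dig'.
Checking each word:
  'hat' -> no
  'fed' -> no
  'sun' -> no
  'red' -> no
  'cap' -> no
  'hat' -> no
  'run' -> no
Matches: []
Count: 0

0


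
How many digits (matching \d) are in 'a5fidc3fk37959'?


\d matches any digit 0-9.
Scanning 'a5fidc3fk37959':
  pos 1: '5' -> DIGIT
  pos 6: '3' -> DIGIT
  pos 9: '3' -> DIGIT
  pos 10: '7' -> DIGIT
  pos 11: '9' -> DIGIT
  pos 12: '5' -> DIGIT
  pos 13: '9' -> DIGIT
Digits found: ['5', '3', '3', '7', '9', '5', '9']
Total: 7

7


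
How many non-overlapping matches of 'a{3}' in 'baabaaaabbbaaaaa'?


Pattern 'a{3}' matches exactly 3 consecutive a's (greedy, non-overlapping).
String: 'baabaaaabbbaaaaa'
Scanning for runs of a's:
  Run at pos 1: 'aa' (length 2) -> 0 match(es)
  Run at pos 4: 'aaaa' (length 4) -> 1 match(es)
  Run at pos 11: 'aaaaa' (length 5) -> 1 match(es)
Matches found: ['aaa', 'aaa']
Total: 2

2


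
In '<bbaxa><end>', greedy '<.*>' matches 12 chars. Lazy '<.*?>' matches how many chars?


Greedy '<.*>' tries to match as MUCH as possible.
Lazy '<.*?>' tries to match as LITTLE as possible.

String: '<bbaxa><end>'
Greedy '<.*>' starts at first '<' and extends to the LAST '>': '<bbaxa><end>' (12 chars)
Lazy '<.*?>' starts at first '<' and stops at the FIRST '>': '<bbaxa>' (7 chars)

7


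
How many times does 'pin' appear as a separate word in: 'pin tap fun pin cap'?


Scanning each word for exact match 'pin':
  Word 1: 'pin' -> MATCH
  Word 2: 'tap' -> no
  Word 3: 'fun' -> no
  Word 4: 'pin' -> MATCH
  Word 5: 'cap' -> no
Total matches: 2

2


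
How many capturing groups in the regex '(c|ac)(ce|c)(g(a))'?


To count capturing groups, count each '(' that starts a group.
Pattern: '(c|ac)(ce|c)(g(a))'
Walking through the pattern:
  Position 0: '(' -> group #1
  Position 6: '(' -> group #2
  Position 12: '(' -> group #3
  Position 14: '(' -> group #4
Total capturing groups: 4

4


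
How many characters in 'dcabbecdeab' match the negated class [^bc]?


Negated class [^bc] matches any char NOT in {b, c}
Scanning 'dcabbecdeab':
  pos 0: 'd' -> MATCH
  pos 1: 'c' -> no (excluded)
  pos 2: 'a' -> MATCH
  pos 3: 'b' -> no (excluded)
  pos 4: 'b' -> no (excluded)
  pos 5: 'e' -> MATCH
  pos 6: 'c' -> no (excluded)
  pos 7: 'd' -> MATCH
  pos 8: 'e' -> MATCH
  pos 9: 'a' -> MATCH
  pos 10: 'b' -> no (excluded)
Total matches: 6

6


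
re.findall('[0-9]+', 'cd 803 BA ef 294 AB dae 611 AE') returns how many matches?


Pattern '[0-9]+' finds one or more digits.
Text: 'cd 803 BA ef 294 AB dae 611 AE'
Scanning for matches:
  Match 1: '803'
  Match 2: '294'
  Match 3: '611'
Total matches: 3

3


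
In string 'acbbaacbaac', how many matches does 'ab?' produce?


Pattern 'ab?' matches 'a' optionally followed by 'b'.
String: 'acbbaacbaac'
Scanning left to right for 'a' then checking next char:
  Match 1: 'a' (a not followed by b)
  Match 2: 'a' (a not followed by b)
  Match 3: 'a' (a not followed by b)
  Match 4: 'a' (a not followed by b)
  Match 5: 'a' (a not followed by b)
Total matches: 5

5


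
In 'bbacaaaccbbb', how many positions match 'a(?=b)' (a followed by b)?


Lookahead 'a(?=b)' matches 'a' only when followed by 'b'.
String: 'bbacaaaccbbb'
Checking each position where char is 'a':
  pos 2: 'a' -> no (next='c')
  pos 4: 'a' -> no (next='a')
  pos 5: 'a' -> no (next='a')
  pos 6: 'a' -> no (next='c')
Matching positions: []
Count: 0

0


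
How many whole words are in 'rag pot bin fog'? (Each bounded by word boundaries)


Word boundaries (\b) mark the start/end of each word.
Text: 'rag pot bin fog'
Splitting by whitespace:
  Word 1: 'rag'
  Word 2: 'pot'
  Word 3: 'bin'
  Word 4: 'fog'
Total whole words: 4

4


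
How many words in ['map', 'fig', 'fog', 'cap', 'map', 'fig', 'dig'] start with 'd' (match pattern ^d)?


Pattern ^d anchors to start of word. Check which words begin with 'd':
  'map' -> no
  'fig' -> no
  'fog' -> no
  'cap' -> no
  'map' -> no
  'fig' -> no
  'dig' -> MATCH (starts with 'd')
Matching words: ['dig']
Count: 1

1


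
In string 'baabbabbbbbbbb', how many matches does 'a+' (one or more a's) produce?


Pattern 'a+' matches one or more consecutive a's.
String: 'baabbabbbbbbbb'
Scanning for runs of a:
  Match 1: 'aa' (length 2)
  Match 2: 'a' (length 1)
Total matches: 2

2


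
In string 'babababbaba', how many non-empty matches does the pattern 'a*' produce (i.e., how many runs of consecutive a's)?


Pattern 'a*' matches zero or more a's. We want non-empty runs of consecutive a's.
String: 'babababbaba'
Walking through the string to find runs of a's:
  Run 1: positions 1-1 -> 'a'
  Run 2: positions 3-3 -> 'a'
  Run 3: positions 5-5 -> 'a'
  Run 4: positions 8-8 -> 'a'
  Run 5: positions 10-10 -> 'a'
Non-empty runs found: ['a', 'a', 'a', 'a', 'a']
Count: 5

5


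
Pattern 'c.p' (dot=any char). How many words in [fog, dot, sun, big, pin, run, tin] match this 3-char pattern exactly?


Pattern 'c.p' means: starts with 'c', any single char, ends with 'p'.
Checking each word (must be exactly 3 chars):
  'fog' (len=3): no
  'dot' (len=3): no
  'sun' (len=3): no
  'big' (len=3): no
  'pin' (len=3): no
  'run' (len=3): no
  'tin' (len=3): no
Matching words: []
Total: 0

0


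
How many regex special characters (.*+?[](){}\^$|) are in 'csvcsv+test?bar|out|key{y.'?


Regex special characters are: . * + ? [ ] ( ) { } \ ^ $ |
Scanning 'csvcsv+test?bar|out|key{y.':
  pos 6: '+' -> SPECIAL
  pos 11: '?' -> SPECIAL
  pos 15: '|' -> SPECIAL
  pos 19: '|' -> SPECIAL
  pos 23: '{' -> SPECIAL
  pos 25: '.' -> SPECIAL
Special chars found: ['+', '?', '|', '|', '{', '.']
Total: 6

6


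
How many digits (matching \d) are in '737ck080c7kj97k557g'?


\d matches any digit 0-9.
Scanning '737ck080c7kj97k557g':
  pos 0: '7' -> DIGIT
  pos 1: '3' -> DIGIT
  pos 2: '7' -> DIGIT
  pos 5: '0' -> DIGIT
  pos 6: '8' -> DIGIT
  pos 7: '0' -> DIGIT
  pos 9: '7' -> DIGIT
  pos 12: '9' -> DIGIT
  pos 13: '7' -> DIGIT
  pos 15: '5' -> DIGIT
  pos 16: '5' -> DIGIT
  pos 17: '7' -> DIGIT
Digits found: ['7', '3', '7', '0', '8', '0', '7', '9', '7', '5', '5', '7']
Total: 12

12


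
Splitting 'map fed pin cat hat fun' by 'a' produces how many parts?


Splitting by 'a' breaks the string at each occurrence of the separator.
Text: 'map fed pin cat hat fun'
Parts after split:
  Part 1: 'm'
  Part 2: 'p fed pin c'
  Part 3: 't h'
  Part 4: 't fun'
Total parts: 4

4


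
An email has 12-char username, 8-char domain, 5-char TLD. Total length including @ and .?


An email address has format: username@domain.tld
Username length: 12
'@' character: 1
Domain length: 8
'.' character: 1
TLD length: 5
Total = 12 + 1 + 8 + 1 + 5 = 27

27


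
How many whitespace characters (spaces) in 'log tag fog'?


\s matches whitespace characters (spaces, tabs, etc.).
Text: 'log tag fog'
This text has 3 words separated by spaces.
Number of spaces = number of words - 1 = 3 - 1 = 2

2


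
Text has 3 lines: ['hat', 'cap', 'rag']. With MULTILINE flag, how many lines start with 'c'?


With MULTILINE flag, ^ matches the start of each line.
Lines: ['hat', 'cap', 'rag']
Checking which lines start with 'c':
  Line 1: 'hat' -> no
  Line 2: 'cap' -> MATCH
  Line 3: 'rag' -> no
Matching lines: ['cap']
Count: 1

1


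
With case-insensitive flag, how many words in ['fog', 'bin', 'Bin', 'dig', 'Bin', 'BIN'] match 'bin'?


Case-insensitive matching: compare each word's lowercase form to 'bin'.
  'fog' -> lower='fog' -> no
  'bin' -> lower='bin' -> MATCH
  'Bin' -> lower='bin' -> MATCH
  'dig' -> lower='dig' -> no
  'Bin' -> lower='bin' -> MATCH
  'BIN' -> lower='bin' -> MATCH
Matches: ['bin', 'Bin', 'Bin', 'BIN']
Count: 4

4


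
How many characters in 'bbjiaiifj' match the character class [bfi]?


Character class [bfi] matches any of: {b, f, i}
Scanning string 'bbjiaiifj' character by character:
  pos 0: 'b' -> MATCH
  pos 1: 'b' -> MATCH
  pos 2: 'j' -> no
  pos 3: 'i' -> MATCH
  pos 4: 'a' -> no
  pos 5: 'i' -> MATCH
  pos 6: 'i' -> MATCH
  pos 7: 'f' -> MATCH
  pos 8: 'j' -> no
Total matches: 6

6


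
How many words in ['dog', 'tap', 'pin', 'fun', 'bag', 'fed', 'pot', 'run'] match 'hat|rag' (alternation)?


Alternation 'hat|rag' matches either 'hat' or 'rag'.
Checking each word:
  'dog' -> no
  'tap' -> no
  'pin' -> no
  'fun' -> no
  'bag' -> no
  'fed' -> no
  'pot' -> no
  'run' -> no
Matches: []
Count: 0

0


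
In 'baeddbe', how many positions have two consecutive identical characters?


Looking for consecutive identical characters in 'baeddbe':
  pos 0-1: 'b' vs 'a' -> different
  pos 1-2: 'a' vs 'e' -> different
  pos 2-3: 'e' vs 'd' -> different
  pos 3-4: 'd' vs 'd' -> MATCH ('dd')
  pos 4-5: 'd' vs 'b' -> different
  pos 5-6: 'b' vs 'e' -> different
Consecutive identical pairs: ['dd']
Count: 1

1


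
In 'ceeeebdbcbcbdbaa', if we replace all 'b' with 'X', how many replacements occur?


re.sub('b', 'X', text) replaces every occurrence of 'b' with 'X'.
Text: 'ceeeebdbcbcbdbaa'
Scanning for 'b':
  pos 5: 'b' -> replacement #1
  pos 7: 'b' -> replacement #2
  pos 9: 'b' -> replacement #3
  pos 11: 'b' -> replacement #4
  pos 13: 'b' -> replacement #5
Total replacements: 5

5


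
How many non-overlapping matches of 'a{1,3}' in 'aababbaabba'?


Pattern 'a{1,3}' matches between 1 and 3 consecutive a's (greedy).
String: 'aababbaabba'
Finding runs of a's and applying greedy matching:
  Run at pos 0: 'aa' (length 2)
  Run at pos 3: 'a' (length 1)
  Run at pos 6: 'aa' (length 2)
  Run at pos 10: 'a' (length 1)
Matches: ['aa', 'a', 'aa', 'a']
Count: 4

4


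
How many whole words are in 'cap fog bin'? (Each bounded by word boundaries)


Word boundaries (\b) mark the start/end of each word.
Text: 'cap fog bin'
Splitting by whitespace:
  Word 1: 'cap'
  Word 2: 'fog'
  Word 3: 'bin'
Total whole words: 3

3


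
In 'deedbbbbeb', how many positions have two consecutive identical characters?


Looking for consecutive identical characters in 'deedbbbbeb':
  pos 0-1: 'd' vs 'e' -> different
  pos 1-2: 'e' vs 'e' -> MATCH ('ee')
  pos 2-3: 'e' vs 'd' -> different
  pos 3-4: 'd' vs 'b' -> different
  pos 4-5: 'b' vs 'b' -> MATCH ('bb')
  pos 5-6: 'b' vs 'b' -> MATCH ('bb')
  pos 6-7: 'b' vs 'b' -> MATCH ('bb')
  pos 7-8: 'b' vs 'e' -> different
  pos 8-9: 'e' vs 'b' -> different
Consecutive identical pairs: ['ee', 'bb', 'bb', 'bb']
Count: 4

4


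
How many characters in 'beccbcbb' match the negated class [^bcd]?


Negated class [^bcd] matches any char NOT in {b, c, d}
Scanning 'beccbcbb':
  pos 0: 'b' -> no (excluded)
  pos 1: 'e' -> MATCH
  pos 2: 'c' -> no (excluded)
  pos 3: 'c' -> no (excluded)
  pos 4: 'b' -> no (excluded)
  pos 5: 'c' -> no (excluded)
  pos 6: 'b' -> no (excluded)
  pos 7: 'b' -> no (excluded)
Total matches: 1

1


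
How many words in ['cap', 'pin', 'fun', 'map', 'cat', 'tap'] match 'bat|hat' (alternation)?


Alternation 'bat|hat' matches either 'bat' or 'hat'.
Checking each word:
  'cap' -> no
  'pin' -> no
  'fun' -> no
  'map' -> no
  'cat' -> no
  'tap' -> no
Matches: []
Count: 0

0


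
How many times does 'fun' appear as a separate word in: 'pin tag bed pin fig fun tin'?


Scanning each word for exact match 'fun':
  Word 1: 'pin' -> no
  Word 2: 'tag' -> no
  Word 3: 'bed' -> no
  Word 4: 'pin' -> no
  Word 5: 'fig' -> no
  Word 6: 'fun' -> MATCH
  Word 7: 'tin' -> no
Total matches: 1

1


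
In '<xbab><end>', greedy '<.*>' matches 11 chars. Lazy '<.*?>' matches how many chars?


Greedy '<.*>' tries to match as MUCH as possible.
Lazy '<.*?>' tries to match as LITTLE as possible.

String: '<xbab><end>'
Greedy '<.*>' starts at first '<' and extends to the LAST '>': '<xbab><end>' (11 chars)
Lazy '<.*?>' starts at first '<' and stops at the FIRST '>': '<xbab>' (6 chars)

6


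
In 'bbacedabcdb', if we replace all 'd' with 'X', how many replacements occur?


re.sub('d', 'X', text) replaces every occurrence of 'd' with 'X'.
Text: 'bbacedabcdb'
Scanning for 'd':
  pos 5: 'd' -> replacement #1
  pos 9: 'd' -> replacement #2
Total replacements: 2

2


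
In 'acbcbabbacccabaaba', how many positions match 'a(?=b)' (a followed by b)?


Lookahead 'a(?=b)' matches 'a' only when followed by 'b'.
String: 'acbcbabbacccabaaba'
Checking each position where char is 'a':
  pos 0: 'a' -> no (next='c')
  pos 5: 'a' -> MATCH (next='b')
  pos 8: 'a' -> no (next='c')
  pos 12: 'a' -> MATCH (next='b')
  pos 14: 'a' -> no (next='a')
  pos 15: 'a' -> MATCH (next='b')
Matching positions: [5, 12, 15]
Count: 3

3


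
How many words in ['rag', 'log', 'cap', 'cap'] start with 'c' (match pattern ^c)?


Pattern ^c anchors to start of word. Check which words begin with 'c':
  'rag' -> no
  'log' -> no
  'cap' -> MATCH (starts with 'c')
  'cap' -> MATCH (starts with 'c')
Matching words: ['cap', 'cap']
Count: 2

2


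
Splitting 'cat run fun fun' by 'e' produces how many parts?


Splitting by 'e' breaks the string at each occurrence of the separator.
Text: 'cat run fun fun'
Parts after split:
  Part 1: 'cat run fun fun'
Total parts: 1

1


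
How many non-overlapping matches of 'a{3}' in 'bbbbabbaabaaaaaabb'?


Pattern 'a{3}' matches exactly 3 consecutive a's (greedy, non-overlapping).
String: 'bbbbabbaabaaaaaabb'
Scanning for runs of a's:
  Run at pos 4: 'a' (length 1) -> 0 match(es)
  Run at pos 7: 'aa' (length 2) -> 0 match(es)
  Run at pos 10: 'aaaaaa' (length 6) -> 2 match(es)
Matches found: ['aaa', 'aaa']
Total: 2

2


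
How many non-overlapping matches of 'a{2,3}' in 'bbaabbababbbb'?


Pattern 'a{2,3}' matches between 2 and 3 consecutive a's (greedy).
String: 'bbaabbababbbb'
Finding runs of a's and applying greedy matching:
  Run at pos 2: 'aa' (length 2)
  Run at pos 6: 'a' (length 1)
  Run at pos 8: 'a' (length 1)
Matches: ['aa']
Count: 1

1


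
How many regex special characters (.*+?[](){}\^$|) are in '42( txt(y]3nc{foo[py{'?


Regex special characters are: . * + ? [ ] ( ) { } \ ^ $ |
Scanning '42( txt(y]3nc{foo[py{':
  pos 2: '(' -> SPECIAL
  pos 7: '(' -> SPECIAL
  pos 9: ']' -> SPECIAL
  pos 13: '{' -> SPECIAL
  pos 17: '[' -> SPECIAL
  pos 20: '{' -> SPECIAL
Special chars found: ['(', '(', ']', '{', '[', '{']
Total: 6

6


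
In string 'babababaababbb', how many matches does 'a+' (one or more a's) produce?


Pattern 'a+' matches one or more consecutive a's.
String: 'babababaababbb'
Scanning for runs of a:
  Match 1: 'a' (length 1)
  Match 2: 'a' (length 1)
  Match 3: 'a' (length 1)
  Match 4: 'aa' (length 2)
  Match 5: 'a' (length 1)
Total matches: 5

5


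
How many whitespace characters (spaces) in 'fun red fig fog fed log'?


\s matches whitespace characters (spaces, tabs, etc.).
Text: 'fun red fig fog fed log'
This text has 6 words separated by spaces.
Number of spaces = number of words - 1 = 6 - 1 = 5

5


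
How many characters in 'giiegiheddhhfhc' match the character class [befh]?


Character class [befh] matches any of: {b, e, f, h}
Scanning string 'giiegiheddhhfhc' character by character:
  pos 0: 'g' -> no
  pos 1: 'i' -> no
  pos 2: 'i' -> no
  pos 3: 'e' -> MATCH
  pos 4: 'g' -> no
  pos 5: 'i' -> no
  pos 6: 'h' -> MATCH
  pos 7: 'e' -> MATCH
  pos 8: 'd' -> no
  pos 9: 'd' -> no
  pos 10: 'h' -> MATCH
  pos 11: 'h' -> MATCH
  pos 12: 'f' -> MATCH
  pos 13: 'h' -> MATCH
  pos 14: 'c' -> no
Total matches: 7

7


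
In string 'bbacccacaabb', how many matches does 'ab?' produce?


Pattern 'ab?' matches 'a' optionally followed by 'b'.
String: 'bbacccacaabb'
Scanning left to right for 'a' then checking next char:
  Match 1: 'a' (a not followed by b)
  Match 2: 'a' (a not followed by b)
  Match 3: 'a' (a not followed by b)
  Match 4: 'ab' (a followed by b)
Total matches: 4

4


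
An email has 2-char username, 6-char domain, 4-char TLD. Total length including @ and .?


An email address has format: username@domain.tld
Username length: 2
'@' character: 1
Domain length: 6
'.' character: 1
TLD length: 4
Total = 2 + 1 + 6 + 1 + 4 = 14

14


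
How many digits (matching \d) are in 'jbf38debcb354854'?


\d matches any digit 0-9.
Scanning 'jbf38debcb354854':
  pos 3: '3' -> DIGIT
  pos 4: '8' -> DIGIT
  pos 10: '3' -> DIGIT
  pos 11: '5' -> DIGIT
  pos 12: '4' -> DIGIT
  pos 13: '8' -> DIGIT
  pos 14: '5' -> DIGIT
  pos 15: '4' -> DIGIT
Digits found: ['3', '8', '3', '5', '4', '8', '5', '4']
Total: 8

8


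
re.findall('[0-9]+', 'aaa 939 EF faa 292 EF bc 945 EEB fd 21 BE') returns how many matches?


Pattern '[0-9]+' finds one or more digits.
Text: 'aaa 939 EF faa 292 EF bc 945 EEB fd 21 BE'
Scanning for matches:
  Match 1: '939'
  Match 2: '292'
  Match 3: '945'
  Match 4: '21'
Total matches: 4

4


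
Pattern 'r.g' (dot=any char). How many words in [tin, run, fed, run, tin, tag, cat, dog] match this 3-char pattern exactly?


Pattern 'r.g' means: starts with 'r', any single char, ends with 'g'.
Checking each word (must be exactly 3 chars):
  'tin' (len=3): no
  'run' (len=3): no
  'fed' (len=3): no
  'run' (len=3): no
  'tin' (len=3): no
  'tag' (len=3): no
  'cat' (len=3): no
  'dog' (len=3): no
Matching words: []
Total: 0

0


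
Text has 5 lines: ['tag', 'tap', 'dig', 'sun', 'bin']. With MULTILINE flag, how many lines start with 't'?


With MULTILINE flag, ^ matches the start of each line.
Lines: ['tag', 'tap', 'dig', 'sun', 'bin']
Checking which lines start with 't':
  Line 1: 'tag' -> MATCH
  Line 2: 'tap' -> MATCH
  Line 3: 'dig' -> no
  Line 4: 'sun' -> no
  Line 5: 'bin' -> no
Matching lines: ['tag', 'tap']
Count: 2

2


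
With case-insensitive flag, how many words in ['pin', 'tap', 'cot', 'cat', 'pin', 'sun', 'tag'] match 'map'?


Case-insensitive matching: compare each word's lowercase form to 'map'.
  'pin' -> lower='pin' -> no
  'tap' -> lower='tap' -> no
  'cot' -> lower='cot' -> no
  'cat' -> lower='cat' -> no
  'pin' -> lower='pin' -> no
  'sun' -> lower='sun' -> no
  'tag' -> lower='tag' -> no
Matches: []
Count: 0

0


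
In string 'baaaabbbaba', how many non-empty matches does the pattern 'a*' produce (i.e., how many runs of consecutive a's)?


Pattern 'a*' matches zero or more a's. We want non-empty runs of consecutive a's.
String: 'baaaabbbaba'
Walking through the string to find runs of a's:
  Run 1: positions 1-4 -> 'aaaa'
  Run 2: positions 8-8 -> 'a'
  Run 3: positions 10-10 -> 'a'
Non-empty runs found: ['aaaa', 'a', 'a']
Count: 3

3


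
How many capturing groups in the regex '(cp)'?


To count capturing groups, count each '(' that starts a group.
Pattern: '(cp)'
Walking through the pattern:
  Position 0: '(' -> group #1
Total capturing groups: 1

1


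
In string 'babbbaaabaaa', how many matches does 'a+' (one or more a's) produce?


Pattern 'a+' matches one or more consecutive a's.
String: 'babbbaaabaaa'
Scanning for runs of a:
  Match 1: 'a' (length 1)
  Match 2: 'aaa' (length 3)
  Match 3: 'aaa' (length 3)
Total matches: 3

3


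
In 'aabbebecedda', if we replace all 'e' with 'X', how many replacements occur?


re.sub('e', 'X', text) replaces every occurrence of 'e' with 'X'.
Text: 'aabbebecedda'
Scanning for 'e':
  pos 4: 'e' -> replacement #1
  pos 6: 'e' -> replacement #2
  pos 8: 'e' -> replacement #3
Total replacements: 3

3


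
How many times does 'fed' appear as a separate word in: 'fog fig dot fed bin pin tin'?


Scanning each word for exact match 'fed':
  Word 1: 'fog' -> no
  Word 2: 'fig' -> no
  Word 3: 'dot' -> no
  Word 4: 'fed' -> MATCH
  Word 5: 'bin' -> no
  Word 6: 'pin' -> no
  Word 7: 'tin' -> no
Total matches: 1

1


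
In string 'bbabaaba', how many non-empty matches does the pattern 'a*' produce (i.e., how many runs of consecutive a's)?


Pattern 'a*' matches zero or more a's. We want non-empty runs of consecutive a's.
String: 'bbabaaba'
Walking through the string to find runs of a's:
  Run 1: positions 2-2 -> 'a'
  Run 2: positions 4-5 -> 'aa'
  Run 3: positions 7-7 -> 'a'
Non-empty runs found: ['a', 'aa', 'a']
Count: 3

3


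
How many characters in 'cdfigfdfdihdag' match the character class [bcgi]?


Character class [bcgi] matches any of: {b, c, g, i}
Scanning string 'cdfigfdfdihdag' character by character:
  pos 0: 'c' -> MATCH
  pos 1: 'd' -> no
  pos 2: 'f' -> no
  pos 3: 'i' -> MATCH
  pos 4: 'g' -> MATCH
  pos 5: 'f' -> no
  pos 6: 'd' -> no
  pos 7: 'f' -> no
  pos 8: 'd' -> no
  pos 9: 'i' -> MATCH
  pos 10: 'h' -> no
  pos 11: 'd' -> no
  pos 12: 'a' -> no
  pos 13: 'g' -> MATCH
Total matches: 5

5


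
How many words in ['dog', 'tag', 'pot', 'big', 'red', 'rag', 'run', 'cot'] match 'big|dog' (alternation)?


Alternation 'big|dog' matches either 'big' or 'dog'.
Checking each word:
  'dog' -> MATCH
  'tag' -> no
  'pot' -> no
  'big' -> MATCH
  'red' -> no
  'rag' -> no
  'run' -> no
  'cot' -> no
Matches: ['dog', 'big']
Count: 2

2


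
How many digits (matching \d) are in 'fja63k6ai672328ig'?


\d matches any digit 0-9.
Scanning 'fja63k6ai672328ig':
  pos 3: '6' -> DIGIT
  pos 4: '3' -> DIGIT
  pos 6: '6' -> DIGIT
  pos 9: '6' -> DIGIT
  pos 10: '7' -> DIGIT
  pos 11: '2' -> DIGIT
  pos 12: '3' -> DIGIT
  pos 13: '2' -> DIGIT
  pos 14: '8' -> DIGIT
Digits found: ['6', '3', '6', '6', '7', '2', '3', '2', '8']
Total: 9

9


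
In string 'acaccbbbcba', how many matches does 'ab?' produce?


Pattern 'ab?' matches 'a' optionally followed by 'b'.
String: 'acaccbbbcba'
Scanning left to right for 'a' then checking next char:
  Match 1: 'a' (a not followed by b)
  Match 2: 'a' (a not followed by b)
  Match 3: 'a' (a not followed by b)
Total matches: 3

3


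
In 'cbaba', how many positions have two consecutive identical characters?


Looking for consecutive identical characters in 'cbaba':
  pos 0-1: 'c' vs 'b' -> different
  pos 1-2: 'b' vs 'a' -> different
  pos 2-3: 'a' vs 'b' -> different
  pos 3-4: 'b' vs 'a' -> different
Consecutive identical pairs: []
Count: 0

0


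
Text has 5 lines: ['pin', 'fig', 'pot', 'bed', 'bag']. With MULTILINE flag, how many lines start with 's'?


With MULTILINE flag, ^ matches the start of each line.
Lines: ['pin', 'fig', 'pot', 'bed', 'bag']
Checking which lines start with 's':
  Line 1: 'pin' -> no
  Line 2: 'fig' -> no
  Line 3: 'pot' -> no
  Line 4: 'bed' -> no
  Line 5: 'bag' -> no
Matching lines: []
Count: 0

0


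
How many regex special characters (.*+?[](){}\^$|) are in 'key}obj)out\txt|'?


Regex special characters are: . * + ? [ ] ( ) { } \ ^ $ |
Scanning 'key}obj)out\txt|':
  pos 3: '}' -> SPECIAL
  pos 7: ')' -> SPECIAL
  pos 11: '\' -> SPECIAL
  pos 15: '|' -> SPECIAL
Special chars found: ['}', ')', '\\', '|']
Total: 4

4


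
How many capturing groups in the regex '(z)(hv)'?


To count capturing groups, count each '(' that starts a group.
Pattern: '(z)(hv)'
Walking through the pattern:
  Position 0: '(' -> group #1
  Position 3: '(' -> group #2
Total capturing groups: 2

2


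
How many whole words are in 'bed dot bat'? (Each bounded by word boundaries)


Word boundaries (\b) mark the start/end of each word.
Text: 'bed dot bat'
Splitting by whitespace:
  Word 1: 'bed'
  Word 2: 'dot'
  Word 3: 'bat'
Total whole words: 3

3


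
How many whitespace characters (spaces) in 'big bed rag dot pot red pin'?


\s matches whitespace characters (spaces, tabs, etc.).
Text: 'big bed rag dot pot red pin'
This text has 7 words separated by spaces.
Number of spaces = number of words - 1 = 7 - 1 = 6

6


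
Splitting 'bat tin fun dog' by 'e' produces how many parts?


Splitting by 'e' breaks the string at each occurrence of the separator.
Text: 'bat tin fun dog'
Parts after split:
  Part 1: 'bat tin fun dog'
Total parts: 1

1


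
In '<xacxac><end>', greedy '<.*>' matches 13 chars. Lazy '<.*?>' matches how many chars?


Greedy '<.*>' tries to match as MUCH as possible.
Lazy '<.*?>' tries to match as LITTLE as possible.

String: '<xacxac><end>'
Greedy '<.*>' starts at first '<' and extends to the LAST '>': '<xacxac><end>' (13 chars)
Lazy '<.*?>' starts at first '<' and stops at the FIRST '>': '<xacxac>' (8 chars)

8


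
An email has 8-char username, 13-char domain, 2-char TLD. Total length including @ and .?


An email address has format: username@domain.tld
Username length: 8
'@' character: 1
Domain length: 13
'.' character: 1
TLD length: 2
Total = 8 + 1 + 13 + 1 + 2 = 25

25


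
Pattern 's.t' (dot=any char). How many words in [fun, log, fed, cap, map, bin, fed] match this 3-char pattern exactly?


Pattern 's.t' means: starts with 's', any single char, ends with 't'.
Checking each word (must be exactly 3 chars):
  'fun' (len=3): no
  'log' (len=3): no
  'fed' (len=3): no
  'cap' (len=3): no
  'map' (len=3): no
  'bin' (len=3): no
  'fed' (len=3): no
Matching words: []
Total: 0

0


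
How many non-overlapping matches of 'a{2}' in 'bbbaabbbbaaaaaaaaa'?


Pattern 'a{2}' matches exactly 2 consecutive a's (greedy, non-overlapping).
String: 'bbbaabbbbaaaaaaaaa'
Scanning for runs of a's:
  Run at pos 3: 'aa' (length 2) -> 1 match(es)
  Run at pos 9: 'aaaaaaaaa' (length 9) -> 4 match(es)
Matches found: ['aa', 'aa', 'aa', 'aa', 'aa']
Total: 5

5


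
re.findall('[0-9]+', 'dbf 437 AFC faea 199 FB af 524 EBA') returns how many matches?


Pattern '[0-9]+' finds one or more digits.
Text: 'dbf 437 AFC faea 199 FB af 524 EBA'
Scanning for matches:
  Match 1: '437'
  Match 2: '199'
  Match 3: '524'
Total matches: 3

3
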